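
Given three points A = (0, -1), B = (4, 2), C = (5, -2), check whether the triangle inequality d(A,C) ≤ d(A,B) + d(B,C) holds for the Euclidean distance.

d(A,B) = √(4² + 3²) = √25 = 5, d(B,C) = √(1² + 4²) = √17 ≈ 4.1231, d(A,C) = √(5² + 1²) = √26 ≈ 5.099.
d(A,C) ≈ 5.099 ≤ 5 + 4.1231 = 9.1231. Triangle inequality is satisfied.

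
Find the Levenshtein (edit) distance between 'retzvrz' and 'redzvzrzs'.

Let D[i][j] be the edit distance between the first i characters of 'retzvrz' and the first j characters of 'redzvzrzs', with D[i][0] = i, D[0][j] = j, and D[i][j] = D[i-1][j-1] if the characters match, else 1 + min(D[i-1][j], D[i][j-1], D[i-1][j-1]). Filling the table (rows: prefixes of 'retzvrz', columns: prefixes of 'redzvzrzs'):
     ε  r  e  d  z  v  z  r  z  s
  ε  0  1  2  3  4  5  6  7  8  9
  r  1  0  1  2  3  4  5  6  7  8
  e  2  1  0  1  2  3  4  5  6  7
  t  3  2  1  1  2  3  4  5  6  7
  z  4  3  2  2  1  2  3  4  5  6
  v  5  4  3  3  2  1  2  3  4  5
  r  6  5  4  4  3  2  2  2  3  4
  z  7  6  5  5  4  3  2  3  2  3
The bottom-right entry gives D[7][9] = 3, so no sequence of fewer than 3 edits works. Backtracking through the table gives one optimal edit sequence (3 edits):
  retzvrz → redzvrz (sub t→d @3)
  redzvrz → redzvzrz (ins z @6)
  redzvzrz → redzvzrzs (ins s @9)
Edit distance = 3.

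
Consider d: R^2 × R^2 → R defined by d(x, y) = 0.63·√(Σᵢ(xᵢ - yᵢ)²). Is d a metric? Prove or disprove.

Yes. The L2 (Euclidean) norm induces a metric on R^2, and multiplying a metric by a positive constant 0.63 > 0 preserves all four axioms: non-negativity (0.63·||x-y|| ≥ 0), identity (0.63·||x-y|| = 0 ⟺ ||x-y|| = 0 ⟺ x = y), symmetry (||x-y|| = ||y-x||), and the triangle inequality (0.63·||x-z|| ≤ 0.63·||x-y|| + 0.63·||y-z||). So d is a metric.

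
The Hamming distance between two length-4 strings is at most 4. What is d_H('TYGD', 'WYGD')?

Differing positions: 1. Hamming distance = 1. The maximum possible Hamming distance for length-4 strings is 4, so d_H/4 = 1/4 = 0.25.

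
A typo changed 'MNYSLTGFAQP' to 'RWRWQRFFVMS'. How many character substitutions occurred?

Differing positions: 1, 2, 3, 4, 5, 6, 7, 9, 10, 11. Hamming distance = 10.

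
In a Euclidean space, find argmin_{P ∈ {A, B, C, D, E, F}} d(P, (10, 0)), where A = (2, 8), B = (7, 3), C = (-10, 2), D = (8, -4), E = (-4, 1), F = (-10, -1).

Distances: d(A) ≈ 11.3137, d(B) ≈ 4.2426, d(C) ≈ 20.0998, d(D) ≈ 4.4721, d(E) ≈ 14.0357, d(F) ≈ 20.025. Nearest: B = (7, 3) with distance 4.2426.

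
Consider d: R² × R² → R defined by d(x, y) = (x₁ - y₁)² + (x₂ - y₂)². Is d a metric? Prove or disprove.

No. The squared Euclidean distance fails the triangle inequality. Counterexample: x = (0, 0), y = (4, 3), z = (8, 6). d(x,z) = 8² + 6² = 100, but d(x,y) + d(y,z) = (4² + 3²) + (4² + 3²) = 25 + 25 = 50. Since 100 > 50, the triangle inequality is violated. (Note: √d, the ordinary Euclidean distance, IS a metric.)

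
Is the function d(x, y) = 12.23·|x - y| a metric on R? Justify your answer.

Yes. Since |x - y| is a metric on R and 12.23 > 0, the positive scalar multiple 12.23·|x - y| is also a metric: scaling by a positive constant preserves non-negativity, identity (d=0 ⟺ |x-y|=0 ⟺ x=y), symmetry, and the triangle inequality.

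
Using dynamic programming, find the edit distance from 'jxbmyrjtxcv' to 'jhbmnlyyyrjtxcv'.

Let D[i][j] be the edit distance between the first i characters of 'jxbmyrjtxcv' and the first j characters of 'jhbmnlyyyrjtxcv', with D[i][0] = i, D[0][j] = j, and D[i][j] = D[i-1][j-1] if the characters match, else 1 + min(D[i-1][j], D[i][j-1], D[i-1][j-1]). Filling the table (rows: prefixes of 'jxbmyrjtxcv', columns: prefixes of 'jhbmnlyyyrjtxcv'):
     ε  j  h  b  m  n  l  y  y  y  r  j  t  x  c  v
  ε  0  1  2  3  4  5  6  7  8  9 10 11 12 13 14 15
  j  1  0  1  2  3  4  5  6  7  8  9 10 11 12 13 14
  x  2  1  1  2  3  4  5  6  7  8  9 10 11 11 12 13
  b  3  2  2  1  2  3  4  5  6  7  8  9 10 11 12 13
  m  4  3  3  2  1  2  3  4  5  6  7  8  9 10 11 12
  y  5  4  4  3  2  2  3  3  4  5  6  7  8  9 10 11
  r  6  5  5  4  3  3  3  4  4  5  5  6  7  8  9 10
  j  7  6  6  5  4  4  4  4  5  5  6  5  6  7  8  9
  t  8  7  7  6  5  5  5  5  5  6  6  6  5  6  7  8
  x  9  8  8  7  6  6  6  6  6  6  7  7  6  5  6  7
  c 10  9  9  8  7  7  7  7  7  7  7  8  7  6  5  6
  v 11 10 10  9  8  8  8  8  8  8  8  8  8  7  6  5
The bottom-right entry gives D[11][15] = 5, so no sequence of fewer than 5 edits works. Backtracking through the table gives one optimal edit sequence (5 edits):
  jxbmyrjtxcv → jhbmyrjtxcv (sub x→h @2)
  jhbmyrjtxcv → jhbmnyrjtxcv (ins n @5)
  jhbmnyrjtxcv → jhbmnlyrjtxcv (ins l @6)
  jhbmnlyrjtxcv → jhbmnlyyrjtxcv (ins y @7)
  jhbmnlyyrjtxcv → jhbmnlyyyrjtxcv (ins y @8)
Edit distance = 5.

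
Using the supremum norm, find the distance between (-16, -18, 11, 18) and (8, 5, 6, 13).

max(|x_i - y_i|) = max(|-16 - 8|, |-18 - 5|, |11 - 6|, |18 - 13|) = max(24, 23, 5, 5) = 24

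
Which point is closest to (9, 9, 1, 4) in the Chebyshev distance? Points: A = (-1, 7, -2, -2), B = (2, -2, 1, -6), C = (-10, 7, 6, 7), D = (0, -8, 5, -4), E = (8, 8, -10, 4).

Distances: d(A) = 10, d(B) = 11, d(C) = 19, d(D) = 17, d(E) = 11. Nearest: A = (-1, 7, -2, -2) with distance 10.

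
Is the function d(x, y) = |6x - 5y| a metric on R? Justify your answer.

No. d fails symmetry: d(1, 4) = |6·1 - 5·4| = |-14| = 14, but d(4, 1) = |6·4 - 5·1| = |19| = 19. Since 14 ≠ 19, d(x,y) ≠ d(y,x) in general.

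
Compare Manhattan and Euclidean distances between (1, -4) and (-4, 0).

L1 = |1 - (-4)| + |-4 - 0| = 5 + 4 = 9
L2 = √(5² + 4²) = √41 ≈ 6.4031
L1 ≥ L2 always (equality iff movement is along one axis); L1 > L2 here.
Ratio L1/L2 = 9/√41 ≈ 1.4056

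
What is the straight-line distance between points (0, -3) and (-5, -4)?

√(Σ(x_i - y_i)²) = √((0 - (-5))² + (-3 - (-4))²)
= √(5² + 1²) = √(25 + 1) = √26 ≈ 5.099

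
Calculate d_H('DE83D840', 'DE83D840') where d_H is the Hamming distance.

Differing positions: none. Hamming distance = 0.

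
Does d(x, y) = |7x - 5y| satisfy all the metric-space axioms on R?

No. d fails symmetry: d(4, 7) = |7·4 - 5·7| = |-7| = 7, but d(7, 4) = |7·7 - 5·4| = |29| = 29. Since 7 ≠ 29, d(x,y) ≠ d(y,x) in general.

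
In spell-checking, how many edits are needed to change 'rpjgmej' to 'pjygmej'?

Let D[i][j] be the edit distance between the first i characters of 'rpjgmej' and the first j characters of 'pjygmej', with D[i][0] = i, D[0][j] = j, and D[i][j] = D[i-1][j-1] if the characters match, else 1 + min(D[i-1][j], D[i][j-1], D[i-1][j-1]). Filling the table (rows: prefixes of 'rpjgmej', columns: prefixes of 'pjygmej'):
     ε  p  j  y  g  m  e  j
  ε  0  1  2  3  4  5  6  7
  r  1  1  2  3  4  5  6  7
  p  2  1  2  3  4  5  6  7
  j  3  2  1  2  3  4  5  6
  g  4  3  2  2  2  3  4  5
  m  5  4  3  3  3  2  3  4
  e  6  5  4  4  4  3  2  3
  j  7  6  5  5  5  4  3  2
The bottom-right entry gives D[7][7] = 2, so no sequence of fewer than 2 edits works. Backtracking through the table gives one optimal edit sequence (2 edits):
  rpjgmej → pjgmej (del r @1)
  pjgmej → pjygmej (ins y @3)
Edit distance = 2.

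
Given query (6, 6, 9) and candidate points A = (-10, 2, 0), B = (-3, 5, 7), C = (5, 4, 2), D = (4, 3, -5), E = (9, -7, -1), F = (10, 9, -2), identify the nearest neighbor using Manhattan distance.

Distances: d(A) = 29, d(B) = 12, d(C) = 10, d(D) = 19, d(E) = 26, d(F) = 18. Nearest: C = (5, 4, 2) with distance 10.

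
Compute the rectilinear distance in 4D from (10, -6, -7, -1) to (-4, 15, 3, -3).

Σ|x_i - y_i| = |10 - (-4)| + |-6 - 15| + |-7 - 3| + |-1 - (-3)| = 14 + 21 + 10 + 2 = 47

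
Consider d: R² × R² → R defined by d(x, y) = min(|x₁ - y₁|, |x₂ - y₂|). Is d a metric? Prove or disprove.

No. d fails identity of indiscernibles: take x = (-3, 0) and y = (-3, 2). Then d(x,y) = min(|-3 - (-3)|, |0 - 2|) = min(0, 2) = 0, yet x ≠ y.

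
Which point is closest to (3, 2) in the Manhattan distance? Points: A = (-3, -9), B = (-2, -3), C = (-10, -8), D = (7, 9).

Distances: d(A) = 17, d(B) = 10, d(C) = 23, d(D) = 11. Nearest: B = (-2, -3) with distance 10.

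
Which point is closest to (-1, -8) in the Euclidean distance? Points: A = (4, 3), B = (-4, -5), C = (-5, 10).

Distances: d(A) ≈ 12.083, d(B) ≈ 4.2426, d(C) ≈ 18.4391. Nearest: B = (-4, -5) with distance 4.2426.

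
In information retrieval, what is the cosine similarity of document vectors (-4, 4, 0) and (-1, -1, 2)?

With u = (-4, 4, 0), v = (-1, -1, 2):
u·v = (-4)·(-1) + 4·(-1) + 0·2 = 4 + (-4) + 0 = 0.
|u| = √((-4)² + 4² + 0²) = √32, |v| = √((-1)² + (-1)² + 2²) = √6, so |u||v| = √(32·6) = √192.
cos θ = (u·v)/(|u||v|) = 0/√192 = 0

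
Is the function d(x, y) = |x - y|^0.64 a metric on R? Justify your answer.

Yes. With 0 < p = 0.64 ≤ 1, d(x,y) = |x-y|^0.64 is a metric on R. Non-negativity and symmetry are immediate; |x-y|^0.64 = 0 ⟺ |x-y| = 0 ⟺ x = y. For the triangle inequality, the function t ↦ t^0.64 is subadditive on [0,∞) when p ≤ 1, so |x-z|^0.64 ≤ (|x-y| + |y-z|)^0.64 ≤ |x-y|^0.64 + |y-z|^0.64.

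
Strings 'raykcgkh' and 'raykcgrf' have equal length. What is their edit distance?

Let D[i][j] be the edit distance between the first i characters of 'raykcgkh' and the first j characters of 'raykcgrf', with D[i][0] = i, D[0][j] = j, and D[i][j] = D[i-1][j-1] if the characters match, else 1 + min(D[i-1][j], D[i][j-1], D[i-1][j-1]). Filling the table (rows: prefixes of 'raykcgkh', columns: prefixes of 'raykcgrf'):
     ε  r  a  y  k  c  g  r  f
  ε  0  1  2  3  4  5  6  7  8
  r  1  0  1  2  3  4  5  6  7
  a  2  1  0  1  2  3  4  5  6
  y  3  2  1  0  1  2  3  4  5
  k  4  3  2  1  0  1  2  3  4
  c  5  4  3  2  1  0  1  2  3
  g  6  5  4  3  2  1  0  1  2
  k  7  6  5  4  3  2  1  1  2
  h  8  7  6  5  4  3  2  2  2
The bottom-right entry gives D[8][8] = 2, so no sequence of fewer than 2 edits works. Backtracking through the table gives one optimal edit sequence (2 edits):
  raykcgkh → raykcgrh (sub k→r @7)
  raykcgrh → raykcgrf (sub h→f @8)
Edit distance = 2.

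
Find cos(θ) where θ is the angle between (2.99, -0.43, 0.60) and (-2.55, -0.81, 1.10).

With u = (2.99, -0.43, 0.60), v = (-2.55, -0.81, 1.10):
u·v = 2.99·(-2.55) + (-0.43)·(-0.81) + 0.6·1.1 = (-7.6245) + 0.3483 + 0.66 = -6.6162.
|u| = √(2.99² + (-0.43)² + 0.6²) = √(8.9401 + 0.1849 + 0.36) = √9.485, |v| = √((-2.55)² + (-0.81)² + 1.1²) = √(6.5025 + 0.6561 + 1.21) = √8.3686.
cos θ = (u·v)/(|u||v|) = -6.6162/(√9.485·√8.3686) ≈ -0.7426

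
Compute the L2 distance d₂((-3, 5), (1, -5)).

√(Σ(x_i - y_i)²) = √((-3 - 1)² + (5 - (-5))²)
= √((-4)² + 10²) = √(16 + 100) = √116 ≈ 10.7703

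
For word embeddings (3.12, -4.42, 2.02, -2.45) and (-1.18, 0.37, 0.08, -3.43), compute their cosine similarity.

With u = (3.12, -4.42, 2.02, -2.45), v = (-1.18, 0.37, 0.08, -3.43):
u·v = 3.12·(-1.18) + (-4.42)·0.37 + 2.02·0.08 + (-2.45)·(-3.43) = (-3.6816) + (-1.6354) + 0.1616 + 8.4035 = 3.2481.
|u| = √(3.12² + (-4.42)² + 2.02² + (-2.45)²) = √(9.7344 + 19.5364 + 4.0804 + 6.0025) = √39.3537, |v| = √((-1.18)² + 0.37² + 0.08² + (-3.43)²) = √(1.3924 + 0.1369 + 0.0064 + 11.7649) = √13.3006.
cos θ = (u·v)/(|u||v|) = 3.2481/(√39.3537·√13.3006) ≈ 0.142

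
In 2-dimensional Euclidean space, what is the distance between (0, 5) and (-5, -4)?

√(Σ(x_i - y_i)²) = √((0 - (-5))² + (5 - (-4))²)
= √(5² + 9²) = √(25 + 81) = √106 ≈ 10.2956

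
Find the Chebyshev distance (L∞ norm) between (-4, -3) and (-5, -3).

max(|x_i - y_i|) = max(|-4 - (-5)|, |-3 - (-3)|) = max(1, 0) = 1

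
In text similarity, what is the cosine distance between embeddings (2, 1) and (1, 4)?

With u = (2, 1), v = (1, 4):
u·v = 2·1 + 1·4 = 2 + 4 = 6.
|u| = √(2² + 1²) = √5, |v| = √(1² + 4²) = √17, so |u||v| = √(5·17) = √85.
cos θ = (u·v)/(|u||v|) = 6/√85 ≈ 0.6508
Cosine distance = 1 - cos θ ≈ 1 - 0.6508 = 0.3492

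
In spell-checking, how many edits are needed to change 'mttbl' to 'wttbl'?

Let D[i][j] be the edit distance between the first i characters of 'mttbl' and the first j characters of 'wttbl', with D[i][0] = i, D[0][j] = j, and D[i][j] = D[i-1][j-1] if the characters match, else 1 + min(D[i-1][j], D[i][j-1], D[i-1][j-1]). Filling the table (rows: prefixes of 'mttbl', columns: prefixes of 'wttbl'):
     ε  w  t  t  b  l
  ε  0  1  2  3  4  5
  m  1  1  2  3  4  5
  t  2  2  1  2  3  4
  t  3  3  2  1  2  3
  b  4  4  3  2  1  2
  l  5  5  4  3  2  1
The bottom-right entry gives D[5][5] = 1, so no sequence of fewer than 1 edit works. Backtracking through the table gives one optimal edit sequence (1 edit):
  mttbl → wttbl (sub m→w @1)
Edit distance = 1.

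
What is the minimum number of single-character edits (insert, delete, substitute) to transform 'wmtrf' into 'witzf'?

Let D[i][j] be the edit distance between the first i characters of 'wmtrf' and the first j characters of 'witzf', with D[i][0] = i, D[0][j] = j, and D[i][j] = D[i-1][j-1] if the characters match, else 1 + min(D[i-1][j], D[i][j-1], D[i-1][j-1]). Filling the table (rows: prefixes of 'wmtrf', columns: prefixes of 'witzf'):
     ε  w  i  t  z  f
  ε  0  1  2  3  4  5
  w  1  0  1  2  3  4
  m  2  1  1  2  3  4
  t  3  2  2  1  2  3
  r  4  3  3  2  2  3
  f  5  4  4  3  3  2
The bottom-right entry gives D[5][5] = 2, so no sequence of fewer than 2 edits works. Backtracking through the table gives one optimal edit sequence (2 edits):
  wmtrf → witrf (sub m→i @2)
  witrf → witzf (sub r→z @4)
Edit distance = 2.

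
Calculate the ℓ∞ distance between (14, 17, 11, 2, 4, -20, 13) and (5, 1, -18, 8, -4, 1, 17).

max(|x_i - y_i|) = max(|14 - 5|, |17 - 1|, |11 - (-18)|, |2 - 8|, |4 - (-4)|, |-20 - 1|, |13 - 17|) = max(9, 16, 29, 6, 8, 21, 4) = 29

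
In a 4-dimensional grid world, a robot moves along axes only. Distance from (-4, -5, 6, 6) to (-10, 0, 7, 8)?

Σ|x_i - y_i| = |-4 - (-10)| + |-5 - 0| + |6 - 7| + |6 - 8| = 6 + 5 + 1 + 2 = 14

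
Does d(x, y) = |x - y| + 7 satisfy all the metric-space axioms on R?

No. d fails identity of indiscernibles (specifically d(x,x) = 0): d(6, 6) = |6 - 6| + 7 = 0 + 7 = 7 ≠ 0.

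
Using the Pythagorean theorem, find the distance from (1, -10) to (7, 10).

√(Σ(x_i - y_i)²) = √((1 - 7)² + (-10 - 10)²)
= √((-6)² + (-20)²) = √(36 + 400) = √436 ≈ 20.8806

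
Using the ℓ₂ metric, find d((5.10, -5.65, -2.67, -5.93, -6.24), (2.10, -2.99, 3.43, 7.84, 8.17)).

√(Σ(x_i - y_i)²) = √((5.1 - 2.1)² + (-5.65 - (-2.99))² + (-2.67 - 3.43)² + (-5.93 - 7.84)² + (-6.24 - 8.17)²)
= √(3² + (-2.66)² + (-6.1)² + (-13.77)² + (-14.41)²) = √(9 + 7.0756 + 37.21 + 189.6129 + 207.6481) = √450.5466 ≈ 21.2261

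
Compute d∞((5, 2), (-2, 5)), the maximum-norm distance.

max(|x_i - y_i|) = max(|5 - (-2)|, |2 - 5|) = max(7, 3) = 7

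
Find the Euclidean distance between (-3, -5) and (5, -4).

√(Σ(x_i - y_i)²) = √((-3 - 5)² + (-5 - (-4))²)
= √((-8)² + (-1)²) = √(64 + 1) = √65 ≈ 8.0623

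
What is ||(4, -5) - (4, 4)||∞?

max(|x_i - y_i|) = max(|4 - 4|, |-5 - 4|) = max(0, 9) = 9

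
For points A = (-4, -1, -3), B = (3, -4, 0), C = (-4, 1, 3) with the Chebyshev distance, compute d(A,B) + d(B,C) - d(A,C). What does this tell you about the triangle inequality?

d(A,B) = max(7, 3, 3) = 7, d(B,C) = max(7, 5, 3) = 7, d(A,C) = max(0, 2, 6) = 6.
d(A,B) + d(B,C) - d(A,C) = 7 + 7 - 6 = 14 - 6 = 8. This is ≥ 0, so the triangle inequality holds for these points.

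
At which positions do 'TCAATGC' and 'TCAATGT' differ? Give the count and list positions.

Differing positions: 7. Hamming distance = 1.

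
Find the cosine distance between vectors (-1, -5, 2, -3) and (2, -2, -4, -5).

With u = (-1, -5, 2, -3), v = (2, -2, -4, -5):
u·v = (-1)·2 + (-5)·(-2) + 2·(-4) + (-3)·(-5) = (-2) + 10 + (-8) + 15 = 15.
|u| = √((-1)² + (-5)² + 2² + (-3)²) = √39, |v| = √(2² + (-2)² + (-4)² + (-5)²) = √49, so |u||v| = √(39·49) = √1911.
cos θ = (u·v)/(|u||v|) = 15/√1911 ≈ 0.3431
Cosine distance = 1 - cos θ ≈ 1 - 0.3431 = 0.6569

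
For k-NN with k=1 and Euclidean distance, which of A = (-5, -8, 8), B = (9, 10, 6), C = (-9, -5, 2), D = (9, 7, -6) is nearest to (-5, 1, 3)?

Distances: d(A) ≈ 10.2956, d(B) ≈ 16.9115, d(C) ≈ 7.2801, d(D) ≈ 17.6918. Nearest: C = (-9, -5, 2) with distance 7.2801.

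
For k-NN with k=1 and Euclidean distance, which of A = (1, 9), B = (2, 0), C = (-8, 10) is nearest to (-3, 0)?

Distances: d(A) ≈ 9.8489, d(B) = 5, d(C) ≈ 11.1803. Nearest: B = (2, 0) with distance 5.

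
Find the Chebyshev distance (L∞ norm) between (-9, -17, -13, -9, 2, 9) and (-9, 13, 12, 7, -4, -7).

max(|x_i - y_i|) = max(|-9 - (-9)|, |-17 - 13|, |-13 - 12|, |-9 - 7|, |2 - (-4)|, |9 - (-7)|) = max(0, 30, 25, 16, 6, 16) = 30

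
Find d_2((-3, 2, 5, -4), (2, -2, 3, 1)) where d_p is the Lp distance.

(Σ|x_i - y_i|^2)^(1/2) = (|-3 - 2|^2 + |2 - (-2)|^2 + |5 - 3|^2 + |-4 - 1|^2)^(1/2)
= (5^2 + 4^2 + 2^2 + 5^2)^(1/2) = (25 + 16 + 4 + 25)^(1/2) = (70)^(1/2) ≈ 8.3666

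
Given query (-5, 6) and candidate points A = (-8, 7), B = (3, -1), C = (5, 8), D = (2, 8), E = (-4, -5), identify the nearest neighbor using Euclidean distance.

Distances: d(A) ≈ 3.1623, d(B) ≈ 10.6301, d(C) ≈ 10.198, d(D) ≈ 7.2801, d(E) ≈ 11.0454. Nearest: A = (-8, 7) with distance 3.1623.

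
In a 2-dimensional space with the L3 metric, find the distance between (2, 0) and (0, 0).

(Σ|x_i - y_i|^3)^(1/3) = (|2 - 0|^3 + |0 - 0|^3)^(1/3)
= (2^3 + 0^3)^(1/3) = (8 + 0)^(1/3) = (8)^(1/3) = 2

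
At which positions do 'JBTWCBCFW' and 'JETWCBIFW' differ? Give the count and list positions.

Differing positions: 2, 7. Hamming distance = 2.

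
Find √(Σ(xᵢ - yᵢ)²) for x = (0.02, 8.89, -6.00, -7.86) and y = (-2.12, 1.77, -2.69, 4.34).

√(Σ(x_i - y_i)²) = √((0.02 - (-2.12))² + (8.89 - 1.77)² + (-6 - (-2.69))² + (-7.86 - 4.34)²)
= √(2.14² + 7.12² + (-3.31)² + (-12.2)²) = √(4.5796 + 50.6944 + 10.9561 + 148.84) = √215.0701 ≈ 14.6653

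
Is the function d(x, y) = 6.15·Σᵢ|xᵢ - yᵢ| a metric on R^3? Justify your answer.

Yes. The L1 (Manhattan) norm induces a metric on R^3, and multiplying a metric by a positive constant 6.15 > 0 preserves all four axioms: non-negativity (6.15·||x-y|| ≥ 0), identity (6.15·||x-y|| = 0 ⟺ ||x-y|| = 0 ⟺ x = y), symmetry (||x-y|| = ||y-x||), and the triangle inequality (6.15·||x-z|| ≤ 6.15·||x-y|| + 6.15·||y-z||). So d is a metric.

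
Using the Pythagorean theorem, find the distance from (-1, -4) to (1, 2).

√(Σ(x_i - y_i)²) = √((-1 - 1)² + (-4 - 2)²)
= √((-2)² + (-6)²) = √(4 + 36) = √40 ≈ 6.3246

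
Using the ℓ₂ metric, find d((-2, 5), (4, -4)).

√(Σ(x_i - y_i)²) = √((-2 - 4)² + (5 - (-4))²)
= √((-6)² + 9²) = √(36 + 81) = √117 ≈ 10.8167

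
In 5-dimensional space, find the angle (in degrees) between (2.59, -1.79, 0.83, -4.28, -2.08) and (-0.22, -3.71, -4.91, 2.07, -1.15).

With u = (2.59, -1.79, 0.83, -4.28, -2.08), v = (-0.22, -3.71, -4.91, 2.07, -1.15):
u·v = 2.59·(-0.22) + (-1.79)·(-3.71) + 0.83·(-4.91) + (-4.28)·2.07 + (-2.08)·(-1.15) = (-0.5698) + 6.6409 + (-4.0753) + (-8.8596) + 2.392 = -4.4718.
|u| = √(2.59² + (-1.79)² + 0.83² + (-4.28)² + (-2.08)²) = √(6.7081 + 3.2041 + 0.6889 + 18.3184 + 4.3264) = √33.2459, |v| = √((-0.22)² + (-3.71)² + (-4.91)² + 2.07² + (-1.15)²) = √(0.0484 + 13.7641 + 24.1081 + 4.2849 + 1.3225) = √43.528.
cos θ = (u·v)/(|u||v|) = -4.4718/(√33.2459·√43.528) ≈ -0.117552
θ = arccos(-0.117552) ≈ 96.75°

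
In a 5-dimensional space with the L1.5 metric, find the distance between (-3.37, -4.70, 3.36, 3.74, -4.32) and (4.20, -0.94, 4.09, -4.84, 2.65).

(Σ|x_i - y_i|^1.5)^(1/1.5) = (|-3.37 - 4.2|^1.5 + |-4.7 - (-0.94)|^1.5 + |3.36 - 4.09|^1.5 + |3.74 - (-4.84)|^1.5 + |-4.32 - 2.65|^1.5)^(1/1.5)
= (7.57^1.5 + 3.76^1.5 + 0.73^1.5 + 8.58^1.5 + 6.97^1.5)^(1/1.5) ≈ (20.8278 + 7.2909 + 0.6237 + 25.1322 + 18.4013)^(1/1.5) = (72.2759)^(1/1.5) ≈ 17.3512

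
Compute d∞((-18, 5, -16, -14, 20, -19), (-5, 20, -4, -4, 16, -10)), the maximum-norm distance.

max(|x_i - y_i|) = max(|-18 - (-5)|, |5 - 20|, |-16 - (-4)|, |-14 - (-4)|, |20 - 16|, |-19 - (-10)|) = max(13, 15, 12, 10, 4, 9) = 15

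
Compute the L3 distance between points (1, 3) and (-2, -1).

(Σ|x_i - y_i|^3)^(1/3) = (|1 - (-2)|^3 + |3 - (-1)|^3)^(1/3)
= (3^3 + 4^3)^(1/3) = (27 + 64)^(1/3) = (91)^(1/3) ≈ 4.4979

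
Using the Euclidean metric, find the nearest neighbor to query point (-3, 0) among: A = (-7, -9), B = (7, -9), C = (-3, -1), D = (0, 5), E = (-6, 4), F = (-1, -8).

Distances: d(A) ≈ 9.8489, d(B) ≈ 13.4536, d(C) = 1, d(D) ≈ 5.831, d(E) = 5, d(F) ≈ 8.2462. Nearest: C = (-3, -1) with distance 1.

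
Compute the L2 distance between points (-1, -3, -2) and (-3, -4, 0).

(Σ|x_i - y_i|^2)^(1/2) = (|-1 - (-3)|^2 + |-3 - (-4)|^2 + |-2 - 0|^2)^(1/2)
= (2^2 + 1^2 + 2^2)^(1/2) = (4 + 1 + 4)^(1/2) = (9)^(1/2) = 3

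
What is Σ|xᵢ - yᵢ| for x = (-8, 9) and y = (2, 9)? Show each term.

Σ|x_i - y_i| = |-8 - 2| + |9 - 9| = 10 + 0 = 10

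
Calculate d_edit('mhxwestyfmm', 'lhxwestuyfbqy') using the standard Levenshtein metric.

Let D[i][j] be the edit distance between the first i characters of 'mhxwestyfmm' and the first j characters of 'lhxwestuyfbqy', with D[i][0] = i, D[0][j] = j, and D[i][j] = D[i-1][j-1] if the characters match, else 1 + min(D[i-1][j], D[i][j-1], D[i-1][j-1]). Filling the table (rows: prefixes of 'mhxwestyfmm', columns: prefixes of 'lhxwestuyfbqy'):
     ε  l  h  x  w  e  s  t  u  y  f  b  q  y
  ε  0  1  2  3  4  5  6  7  8  9 10 11 12 13
  m  1  1  2  3  4  5  6  7  8  9 10 11 12 13
  h  2  2  1  2  3  4  5  6  7  8  9 10 11 12
  x  3  3  2  1  2  3  4  5  6  7  8  9 10 11
  w  4  4  3  2  1  2  3  4  5  6  7  8  9 10
  e  5  5  4  3  2  1  2  3  4  5  6  7  8  9
  s  6  6  5  4  3  2  1  2  3  4  5  6  7  8
  t  7  7  6  5  4  3  2  1  2  3  4  5  6  7
  y  8  8  7  6  5  4  3  2  2  2  3  4  5  6
  f  9  9  8  7  6  5  4  3  3  3  2  3  4  5
  m 10 10  9  8  7  6  5  4  4  4  3  3  4  5
  m 11 11 10  9  8  7  6  5  5  5  4  4  4  5
The bottom-right entry gives D[11][13] = 5, so no sequence of fewer than 5 edits works. Backtracking through the table gives one optimal edit sequence (5 edits):
  mhxwestyfmm → lhxwestyfmm (sub m→l @1)
  lhxwestyfmm → lhxwestuyfmm (ins u @8)
  lhxwestuyfmm → lhxwestuyfbmm (ins b @11)
  lhxwestuyfbmm → lhxwestuyfbqm (sub m→q @12)
  lhxwestuyfbqm → lhxwestuyfbqy (sub m→y @13)
Edit distance = 5.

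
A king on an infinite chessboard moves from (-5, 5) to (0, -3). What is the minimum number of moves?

max(|x_i - y_i|) = max(|-5 - 0|, |5 - (-3)|) = max(5, 8) = 8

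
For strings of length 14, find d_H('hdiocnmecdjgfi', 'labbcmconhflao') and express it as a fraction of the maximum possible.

Differing positions: 1, 2, 3, 4, 6, 7, 8, 9, 10, 11, 12, 13, 14. Hamming distance = 13. The maximum possible Hamming distance for length-14 strings is 14, so d_H/14 = 13/14 ≈ 0.9286.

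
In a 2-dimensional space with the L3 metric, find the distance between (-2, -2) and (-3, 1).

(Σ|x_i - y_i|^3)^(1/3) = (|-2 - (-3)|^3 + |-2 - 1|^3)^(1/3)
= (1^3 + 3^3)^(1/3) = (1 + 27)^(1/3) = (28)^(1/3) ≈ 3.0366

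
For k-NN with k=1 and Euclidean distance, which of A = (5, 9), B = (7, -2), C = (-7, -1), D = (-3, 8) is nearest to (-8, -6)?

Distances: d(A) ≈ 19.8494, d(B) ≈ 15.5242, d(C) ≈ 5.099, d(D) ≈ 14.8661. Nearest: C = (-7, -1) with distance 5.099.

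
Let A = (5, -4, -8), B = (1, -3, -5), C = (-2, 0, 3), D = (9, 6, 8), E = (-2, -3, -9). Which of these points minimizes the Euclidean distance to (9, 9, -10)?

Distances: d(A) ≈ 13.7477, d(B) ≈ 15.2643, d(C) ≈ 19.2614, d(D) ≈ 18.2483, d(E) ≈ 16.3095. Nearest: A = (5, -4, -8) with distance 13.7477.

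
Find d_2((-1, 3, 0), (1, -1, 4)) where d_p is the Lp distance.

(Σ|x_i - y_i|^2)^(1/2) = (|-1 - 1|^2 + |3 - (-1)|^2 + |0 - 4|^2)^(1/2)
= (2^2 + 4^2 + 4^2)^(1/2) = (4 + 16 + 16)^(1/2) = (36)^(1/2) = 6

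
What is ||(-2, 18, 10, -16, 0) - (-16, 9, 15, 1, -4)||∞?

max(|x_i - y_i|) = max(|-2 - (-16)|, |18 - 9|, |10 - 15|, |-16 - 1|, |0 - (-4)|) = max(14, 9, 5, 17, 4) = 17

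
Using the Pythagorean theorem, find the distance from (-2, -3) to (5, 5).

√(Σ(x_i - y_i)²) = √((-2 - 5)² + (-3 - 5)²)
= √((-7)² + (-8)²) = √(49 + 64) = √113 ≈ 10.6301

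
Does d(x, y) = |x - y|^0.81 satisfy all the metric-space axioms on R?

Yes. With 0 < p = 0.81 ≤ 1, d(x,y) = |x-y|^0.81 is a metric on R. Non-negativity and symmetry are immediate; |x-y|^0.81 = 0 ⟺ |x-y| = 0 ⟺ x = y. For the triangle inequality, the function t ↦ t^0.81 is subadditive on [0,∞) when p ≤ 1, so |x-z|^0.81 ≤ (|x-y| + |y-z|)^0.81 ≤ |x-y|^0.81 + |y-z|^0.81.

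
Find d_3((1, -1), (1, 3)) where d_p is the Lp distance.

(Σ|x_i - y_i|^3)^(1/3) = (|1 - 1|^3 + |-1 - 3|^3)^(1/3)
= (0^3 + 4^3)^(1/3) = (0 + 64)^(1/3) = (64)^(1/3) = 4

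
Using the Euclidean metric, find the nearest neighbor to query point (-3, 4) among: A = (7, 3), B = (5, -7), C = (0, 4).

Distances: d(A) ≈ 10.0499, d(B) ≈ 13.6015, d(C) = 3. Nearest: C = (0, 4) with distance 3.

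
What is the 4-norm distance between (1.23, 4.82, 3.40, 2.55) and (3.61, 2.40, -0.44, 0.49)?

(Σ|x_i - y_i|^4)^(1/4) = (|1.23 - 3.61|^4 + |4.82 - 2.4|^4 + |3.4 - (-0.44)|^4 + |2.55 - 0.49|^4)^(1/4)
= (2.38^4 + 2.42^4 + 3.84^4 + 2.06^4)^(1/4) ≈ (32.0854 + 34.2974 + 217.4327 + 18.0081)^(1/4) = (301.8236)^(1/4) ≈ 4.1681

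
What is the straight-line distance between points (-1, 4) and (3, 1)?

√(Σ(x_i - y_i)²) = √((-1 - 3)² + (4 - 1)²)
= √((-4)² + 3²) = √(16 + 9) = √25 = 5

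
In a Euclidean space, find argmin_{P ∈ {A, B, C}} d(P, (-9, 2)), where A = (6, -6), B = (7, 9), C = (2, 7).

Distances: d(A) = 17, d(B) ≈ 17.4642, d(C) ≈ 12.083. Nearest: C = (2, 7) with distance 12.083.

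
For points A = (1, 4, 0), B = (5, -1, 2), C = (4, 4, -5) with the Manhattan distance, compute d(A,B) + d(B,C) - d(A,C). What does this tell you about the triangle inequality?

d(A,B) = 4 + 5 + 2 = 11, d(B,C) = 1 + 5 + 7 = 13, d(A,C) = 3 + 0 + 5 = 8.
d(A,B) + d(B,C) - d(A,C) = 11 + 13 - 8 = 24 - 8 = 16. This is ≥ 0, so the triangle inequality holds for these points.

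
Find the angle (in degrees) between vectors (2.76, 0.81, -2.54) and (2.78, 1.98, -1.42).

With u = (2.76, 0.81, -2.54), v = (2.78, 1.98, -1.42):
u·v = 2.76·2.78 + 0.81·1.98 + (-2.54)·(-1.42) = 7.6728 + 1.6038 + 3.6068 = 12.8834.
|u| = √(2.76² + 0.81² + (-2.54)²) = √(7.6176 + 0.6561 + 6.4516) = √14.7253, |v| = √(2.78² + 1.98² + (-1.42)²) = √(7.7284 + 3.9204 + 2.0164) = √13.6652.
cos θ = (u·v)/(|u||v|) = 12.8834/(√14.7253·√13.6652) ≈ 0.908219
θ = arccos(0.908219) ≈ 24.74°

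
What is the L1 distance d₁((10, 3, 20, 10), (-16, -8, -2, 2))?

Σ|x_i - y_i| = |10 - (-16)| + |3 - (-8)| + |20 - (-2)| + |10 - 2| = 26 + 11 + 22 + 8 = 67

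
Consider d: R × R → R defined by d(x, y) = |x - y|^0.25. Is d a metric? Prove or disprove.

Yes. With 0 < p = 0.25 ≤ 1, d(x,y) = |x-y|^0.25 is a metric on R. Non-negativity and symmetry are immediate; |x-y|^0.25 = 0 ⟺ |x-y| = 0 ⟺ x = y. For the triangle inequality, the function t ↦ t^0.25 is subadditive on [0,∞) when p ≤ 1, so |x-z|^0.25 ≤ (|x-y| + |y-z|)^0.25 ≤ |x-y|^0.25 + |y-z|^0.25.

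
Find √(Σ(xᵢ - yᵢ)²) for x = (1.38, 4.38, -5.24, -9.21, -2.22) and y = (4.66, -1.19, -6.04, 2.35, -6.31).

√(Σ(x_i - y_i)²) = √((1.38 - 4.66)² + (4.38 - (-1.19))² + (-5.24 - (-6.04))² + (-9.21 - 2.35)² + (-2.22 - (-6.31))²)
= √((-3.28)² + 5.57² + 0.8² + (-11.56)² + 4.09²) = √(10.7584 + 31.0249 + 0.64 + 133.6336 + 16.7281) = √192.785 ≈ 13.8847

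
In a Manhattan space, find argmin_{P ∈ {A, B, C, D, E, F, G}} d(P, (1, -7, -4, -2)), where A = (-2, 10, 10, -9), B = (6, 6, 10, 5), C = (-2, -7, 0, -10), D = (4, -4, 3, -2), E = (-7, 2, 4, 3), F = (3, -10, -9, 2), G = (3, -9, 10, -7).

Distances: d(A) = 41, d(B) = 39, d(C) = 15, d(D) = 13, d(E) = 30, d(F) = 14, d(G) = 23. Nearest: D = (4, -4, 3, -2) with distance 13.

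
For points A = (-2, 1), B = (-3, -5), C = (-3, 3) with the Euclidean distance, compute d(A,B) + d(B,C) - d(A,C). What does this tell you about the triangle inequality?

d(A,B) = √(1² + 6²) = √37 ≈ 6.0828, d(B,C) = √(0² + 8²) = √64 = 8, d(A,C) = √(1² + 2²) = √5 ≈ 2.2361.
d(A,B) + d(B,C) - d(A,C) = 6.0828 + 8 - 2.2361 = 14.0828 - 2.2361 = 11.8467 (to 4 decimal places). This is ≥ 0, so the triangle inequality holds for these points.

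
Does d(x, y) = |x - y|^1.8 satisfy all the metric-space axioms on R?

No. d(x,y) = |x-y|^1.8 fails the triangle inequality since p = 1.8 > 1. Counterexample: x = 2, y = 12, z = 16. d(x,z) = |2 - 16|^1.8 = 14^1.8 ≈ 115.6193, but d(x,y) + d(y,z) = 10^1.8 + 4^1.8 ≈ 63.0957 + 12.1257 = 75.2214. Since 115.6193 > 75.2214, the triangle inequality is violated.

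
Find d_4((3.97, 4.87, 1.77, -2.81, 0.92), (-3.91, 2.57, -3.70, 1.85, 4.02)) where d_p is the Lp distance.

(Σ|x_i - y_i|^4)^(1/4) = (|3.97 - (-3.91)|^4 + |4.87 - 2.57|^4 + |1.77 - (-3.7)|^4 + |-2.81 - 1.85|^4 + |0.92 - 4.02|^4)^(1/4)
= (7.88^4 + 2.3^4 + 5.47^4 + 4.66^4 + 3.1^4)^(1/4) ≈ (3855.7145 + 27.9841 + 895.2603 + 471.5673 + 92.3521)^(1/4) = (5342.8783)^(1/4) ≈ 8.5496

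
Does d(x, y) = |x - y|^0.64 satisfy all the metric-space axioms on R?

Yes. With 0 < p = 0.64 ≤ 1, d(x,y) = |x-y|^0.64 is a metric on R. Non-negativity and symmetry are immediate; |x-y|^0.64 = 0 ⟺ |x-y| = 0 ⟺ x = y. For the triangle inequality, the function t ↦ t^0.64 is subadditive on [0,∞) when p ≤ 1, so |x-z|^0.64 ≤ (|x-y| + |y-z|)^0.64 ≤ |x-y|^0.64 + |y-z|^0.64.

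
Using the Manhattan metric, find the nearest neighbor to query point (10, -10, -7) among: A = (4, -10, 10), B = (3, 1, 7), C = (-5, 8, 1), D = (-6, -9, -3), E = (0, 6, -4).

Distances: d(A) = 23, d(B) = 32, d(C) = 41, d(D) = 21, d(E) = 29. Nearest: D = (-6, -9, -3) with distance 21.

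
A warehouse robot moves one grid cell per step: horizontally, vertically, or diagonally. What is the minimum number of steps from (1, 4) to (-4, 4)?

max(|x_i - y_i|) = max(|1 - (-4)|, |4 - 4|) = max(5, 0) = 5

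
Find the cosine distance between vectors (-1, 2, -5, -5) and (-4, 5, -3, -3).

With u = (-1, 2, -5, -5), v = (-4, 5, -3, -3):
u·v = (-1)·(-4) + 2·5 + (-5)·(-3) + (-5)·(-3) = 4 + 10 + 15 + 15 = 44.
|u| = √((-1)² + 2² + (-5)² + (-5)²) = √55, |v| = √((-4)² + 5² + (-3)² + (-3)²) = √59, so |u||v| = √(55·59) = √3245.
cos θ = (u·v)/(|u||v|) = 44/√3245 ≈ 0.7724
Cosine distance = 1 - cos θ ≈ 1 - 0.7724 = 0.2276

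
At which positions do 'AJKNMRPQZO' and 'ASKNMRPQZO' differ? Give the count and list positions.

Differing positions: 2. Hamming distance = 1.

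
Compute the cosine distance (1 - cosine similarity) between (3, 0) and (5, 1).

With u = (3, 0), v = (5, 1):
u·v = 3·5 + 0·1 = 15 + 0 = 15.
|u| = √(3² + 0²) = √9, |v| = √(5² + 1²) = √26, so |u||v| = √(9·26) = √234.
cos θ = (u·v)/(|u||v|) = 15/√234 ≈ 0.9806
Cosine distance = 1 - cos θ ≈ 1 - 0.9806 = 0.0194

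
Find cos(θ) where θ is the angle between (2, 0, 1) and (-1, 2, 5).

With u = (2, 0, 1), v = (-1, 2, 5):
u·v = 2·(-1) + 0·2 + 1·5 = (-2) + 0 + 5 = 3.
|u| = √(2² + 0² + 1²) = √5, |v| = √((-1)² + 2² + 5²) = √30, so |u||v| = √(5·30) = √150.
cos θ = (u·v)/(|u||v|) = 3/√150 ≈ 0.2449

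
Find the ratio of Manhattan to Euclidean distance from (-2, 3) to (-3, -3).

L1 = |-2 - (-3)| + |3 - (-3)| = 1 + 6 = 7
L2 = √(1² + 6²) = √37 ≈ 6.0828
L1 ≥ L2 always (equality iff movement is along one axis); L1 > L2 here.
Ratio L1/L2 = 7/√37 ≈ 1.1508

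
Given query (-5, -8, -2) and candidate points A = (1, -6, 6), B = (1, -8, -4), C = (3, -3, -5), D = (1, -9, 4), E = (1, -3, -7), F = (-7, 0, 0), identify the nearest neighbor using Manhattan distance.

Distances: d(A) = 16, d(B) = 8, d(C) = 16, d(D) = 13, d(E) = 16, d(F) = 12. Nearest: B = (1, -8, -4) with distance 8.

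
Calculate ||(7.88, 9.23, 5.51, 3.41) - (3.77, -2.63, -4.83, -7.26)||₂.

√(Σ(x_i - y_i)²) = √((7.88 - 3.77)² + (9.23 - (-2.63))² + (5.51 - (-4.83))² + (3.41 - (-7.26))²)
= √(4.11² + 11.86² + 10.34² + 10.67²) = √(16.8921 + 140.6596 + 106.9156 + 113.8489) = √378.3162 ≈ 19.4504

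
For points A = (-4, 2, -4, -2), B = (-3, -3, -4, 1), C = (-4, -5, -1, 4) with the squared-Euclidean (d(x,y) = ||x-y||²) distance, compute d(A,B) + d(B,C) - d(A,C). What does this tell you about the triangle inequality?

d(A,B) = 1² + 5² + 0² + 3² = 35, d(B,C) = 1² + 2² + 3² + 3² = 23, d(A,C) = 0² + 7² + 3² + 6² = 94.
d(A,B) + d(B,C) - d(A,C) = 35 + 23 - 94 = 58 - 94 = -36. This is < 0, so the triangle inequality FAILS for these points (squared-Euclidean is not a metric).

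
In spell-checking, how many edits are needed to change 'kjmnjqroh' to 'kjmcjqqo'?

Let D[i][j] be the edit distance between the first i characters of 'kjmnjqroh' and the first j characters of 'kjmcjqqo', with D[i][0] = i, D[0][j] = j, and D[i][j] = D[i-1][j-1] if the characters match, else 1 + min(D[i-1][j], D[i][j-1], D[i-1][j-1]). Filling the table (rows: prefixes of 'kjmnjqroh', columns: prefixes of 'kjmcjqqo'):
     ε  k  j  m  c  j  q  q  o
  ε  0  1  2  3  4  5  6  7  8
  k  1  0  1  2  3  4  5  6  7
  j  2  1  0  1  2  3  4  5  6
  m  3  2  1  0  1  2  3  4  5
  n  4  3  2  1  1  2  3  4  5
  j  5  4  3  2  2  1  2  3  4
  q  6  5  4  3  3  2  1  2  3
  r  7  6  5  4  4  3  2  2  3
  o  8  7  6  5  5  4  3  3  2
  h  9  8  7  6  6  5  4  4  3
The bottom-right entry gives D[9][8] = 3, so no sequence of fewer than 3 edits works. Backtracking through the table gives one optimal edit sequence (3 edits):
  kjmnjqroh → kjmcjqroh (sub n→c @4)
  kjmcjqroh → kjmcjqqoh (sub r→q @7)
  kjmcjqqoh → kjmcjqqo (del h @9)
Edit distance = 3.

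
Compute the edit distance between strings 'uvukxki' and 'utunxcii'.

Let D[i][j] be the edit distance between the first i characters of 'uvukxki' and the first j characters of 'utunxcii', with D[i][0] = i, D[0][j] = j, and D[i][j] = D[i-1][j-1] if the characters match, else 1 + min(D[i-1][j], D[i][j-1], D[i-1][j-1]). Filling the table (rows: prefixes of 'uvukxki', columns: prefixes of 'utunxcii'):
     ε  u  t  u  n  x  c  i  i
  ε  0  1  2  3  4  5  6  7  8
  u  1  0  1  2  3  4  5  6  7
  v  2  1  1  2  3  4  5  6  7
  u  3  2  2  1  2  3  4  5  6
  k  4  3  3  2  2  3  4  5  6
  x  5  4  4  3  3  2  3  4  5
  k  6  5  5  4  4  3  3  4  5
  i  7  6  6  5  5  4  4  3  4
The bottom-right entry gives D[7][8] = 4, so no sequence of fewer than 4 edits works. Backtracking through the table gives one optimal edit sequence (4 edits):
  uvukxki → utukxki (sub v→t @2)
  utukxki → utunxki (sub k→n @4)
  utunxki → utunxcki (ins c @6)
  utunxcki → utunxcii (sub k→i @7)
Edit distance = 4.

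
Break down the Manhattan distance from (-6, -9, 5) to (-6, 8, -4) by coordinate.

Σ|x_i - y_i| = |-6 - (-6)| + |-9 - 8| + |5 - (-4)| = 0 + 17 + 9 = 26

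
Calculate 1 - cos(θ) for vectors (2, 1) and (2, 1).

With u = (2, 1), v = (2, 1):
u·v = 2·2 + 1·1 = 4 + 1 = 5.
|u| = √(2² + 1²) = √5, |v| = √(2² + 1²) = √5, so |u||v| = √(5·5) = √25 = 5.
cos θ = (u·v)/(|u||v|) = 5/5 = 1
Cosine distance = 1 - cos θ = 1 - 1 = 0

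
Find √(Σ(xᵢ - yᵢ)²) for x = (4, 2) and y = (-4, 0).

√(Σ(x_i - y_i)²) = √((4 - (-4))² + (2 - 0)²)
= √(8² + 2²) = √(64 + 4) = √68 ≈ 8.2462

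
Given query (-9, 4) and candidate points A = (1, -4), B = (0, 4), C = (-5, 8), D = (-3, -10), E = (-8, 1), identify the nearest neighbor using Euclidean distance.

Distances: d(A) ≈ 12.8062, d(B) = 9, d(C) ≈ 5.6569, d(D) ≈ 15.2315, d(E) ≈ 3.1623. Nearest: E = (-8, 1) with distance 3.1623.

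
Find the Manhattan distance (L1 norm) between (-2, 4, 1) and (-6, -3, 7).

Σ|x_i - y_i| = |-2 - (-6)| + |4 - (-3)| + |1 - 7| = 4 + 7 + 6 = 17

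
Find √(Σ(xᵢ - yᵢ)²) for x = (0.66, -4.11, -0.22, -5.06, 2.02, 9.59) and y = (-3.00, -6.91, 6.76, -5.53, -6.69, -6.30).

√(Σ(x_i - y_i)²) = √((0.66 - (-3))² + (-4.11 - (-6.91))² + (-0.22 - 6.76)² + (-5.06 - (-5.53))² + (2.02 - (-6.69))² + (9.59 - (-6.3))²)
= √(3.66² + 2.8² + (-6.98)² + 0.47² + 8.71² + 15.89²) = √(13.3956 + 7.84 + 48.7204 + 0.2209 + 75.8641 + 252.4921) = √398.5331 ≈ 19.9633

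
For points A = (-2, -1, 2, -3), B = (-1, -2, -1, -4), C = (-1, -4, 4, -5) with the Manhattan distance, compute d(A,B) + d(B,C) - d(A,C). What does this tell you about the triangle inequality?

d(A,B) = 1 + 1 + 3 + 1 = 6, d(B,C) = 0 + 2 + 5 + 1 = 8, d(A,C) = 1 + 3 + 2 + 2 = 8.
d(A,B) + d(B,C) - d(A,C) = 6 + 8 - 8 = 14 - 8 = 6. This is ≥ 0, so the triangle inequality holds for these points.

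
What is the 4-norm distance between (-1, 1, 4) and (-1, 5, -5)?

(Σ|x_i - y_i|^4)^(1/4) = (|-1 - (-1)|^4 + |1 - 5|^4 + |4 - (-5)|^4)^(1/4)
= (0^4 + 4^4 + 9^4)^(1/4) = (0 + 256 + 6561)^(1/4) = (6817)^(1/4) ≈ 9.0865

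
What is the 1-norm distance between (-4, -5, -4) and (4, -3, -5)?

Σ|x_i - y_i| = |-4 - 4| + |-5 - (-3)| + |-4 - (-5)| = 8 + 2 + 1 = 11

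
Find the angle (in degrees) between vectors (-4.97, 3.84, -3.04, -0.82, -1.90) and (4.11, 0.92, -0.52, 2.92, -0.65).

With u = (-4.97, 3.84, -3.04, -0.82, -1.90), v = (4.11, 0.92, -0.52, 2.92, -0.65):
u·v = (-4.97)·4.11 + 3.84·0.92 + (-3.04)·(-0.52) + (-0.82)·2.92 + (-1.9)·(-0.65) = (-20.4267) + 3.5328 + 1.5808 + (-2.3944) + 1.235 = -16.4725.
|u| = √((-4.97)² + 3.84² + (-3.04)² + (-0.82)² + (-1.9)²) = √(24.7009 + 14.7456 + 9.2416 + 0.6724 + 3.61) = √52.9705, |v| = √(4.11² + 0.92² + (-0.52)² + 2.92² + (-0.65)²) = √(16.8921 + 0.8464 + 0.2704 + 8.5264 + 0.4225) = √26.9578.
cos θ = (u·v)/(|u||v|) = -16.4725/(√52.9705·√26.9578) ≈ -0.435913
θ = arccos(-0.435913) ≈ 115.84°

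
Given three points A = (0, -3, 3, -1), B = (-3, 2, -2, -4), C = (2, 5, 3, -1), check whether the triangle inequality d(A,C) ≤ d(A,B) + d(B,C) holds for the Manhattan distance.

d(A,B) = 3 + 5 + 5 + 3 = 16, d(B,C) = 5 + 3 + 5 + 3 = 16, d(A,C) = 2 + 8 + 0 + 0 = 10.
d(A,C) = 10 ≤ 16 + 16 = 32. Triangle inequality is satisfied.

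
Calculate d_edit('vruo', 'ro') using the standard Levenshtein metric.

Let D[i][j] be the edit distance between the first i characters of 'vruo' and the first j characters of 'ro', with D[i][0] = i, D[0][j] = j, and D[i][j] = D[i-1][j-1] if the characters match, else 1 + min(D[i-1][j], D[i][j-1], D[i-1][j-1]). Filling the table (rows: prefixes of 'vruo', columns: prefixes of 'ro'):
     ε  r  o
  ε  0  1  2
  v  1  1  2
  r  2  1  2
  u  3  2  2
  o  4  3  2
The bottom-right entry gives D[4][2] = 2, so no sequence of fewer than 2 edits works. Backtracking through the table gives one optimal edit sequence (2 edits):
  vruo → ruo (del v @1)
  ruo → ro (del u @2)
Edit distance = 2.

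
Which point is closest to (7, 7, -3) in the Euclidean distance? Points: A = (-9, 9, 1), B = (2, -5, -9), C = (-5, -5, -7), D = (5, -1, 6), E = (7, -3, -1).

Distances: d(A) ≈ 16.6132, d(B) ≈ 14.3178, d(C) ≈ 17.4356, d(D) ≈ 12.2066, d(E) ≈ 10.198. Nearest: E = (7, -3, -1) with distance 10.198.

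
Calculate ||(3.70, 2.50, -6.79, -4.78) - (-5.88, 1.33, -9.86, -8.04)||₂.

√(Σ(x_i - y_i)²) = √((3.7 - (-5.88))² + (2.5 - 1.33)² + (-6.79 - (-9.86))² + (-4.78 - (-8.04))²)
= √(9.58² + 1.17² + 3.07² + 3.26²) = √(91.7764 + 1.3689 + 9.4249 + 10.6276) = √113.1978 ≈ 10.6394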